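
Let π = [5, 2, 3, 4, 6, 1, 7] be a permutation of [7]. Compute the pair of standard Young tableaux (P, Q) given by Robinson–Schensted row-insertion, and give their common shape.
P = [1, 3, 4, 6, 7] / [2] / [5];  Q = [1, 3, 4, 5, 7] / [2] / [6];  common shape = (5, 1, 1)

Row-insert the values π_1, π_2, … into P one at a time, bumping the leftmost entry strictly greater than the inserted value down to the next row. The recording tableau Q records, in position (i, j), the step at which that cell was added to P.
  Insert 5 (step 1): P = [5];  Q = [1]
  Insert 2 (step 2): P = [2] / [5];  Q = [1] / [2]
  Insert 3 (step 3): P = [2, 3] / [5];  Q = [1, 3] / [2]
  Insert 4 (step 4): P = [2, 3, 4] / [5];  Q = [1, 3, 4] / [2]
  Insert 6 (step 5): P = [2, 3, 4, 6] / [5];  Q = [1, 3, 4, 5] / [2]
  Insert 1 (step 6): P = [1, 3, 4, 6] / [2] / [5];  Q = [1, 3, 4, 5] / [2] / [6]
  Insert 7 (step 7): P = [1, 3, 4, 6, 7] / [2] / [5];  Q = [1, 3, 4, 5, 7] / [2] / [6]
Final shape: (5, 1, 1).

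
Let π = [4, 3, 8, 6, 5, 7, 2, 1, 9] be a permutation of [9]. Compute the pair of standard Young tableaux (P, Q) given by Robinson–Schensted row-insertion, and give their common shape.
P = [1, 5, 7, 9] / [2, 6] / [3] / [4] / [8];  Q = [1, 3, 6, 9] / [2, 4] / [5] / [7] / [8];  common shape = (4, 2, 1, 1, 1)

Row-insert the values π_1, π_2, … into P one at a time, bumping the leftmost entry strictly greater than the inserted value down to the next row. The recording tableau Q records, in position (i, j), the step at which that cell was added to P.
  Insert 4 (step 1): P = [4];  Q = [1]
  Insert 3 (step 2): P = [3] / [4];  Q = [1] / [2]
  Insert 8 (step 3): P = [3, 8] / [4];  Q = [1, 3] / [2]
  Insert 6 (step 4): P = [3, 6] / [4, 8];  Q = [1, 3] / [2, 4]
  Insert 5 (step 5): P = [3, 5] / [4, 6] / [8];  Q = [1, 3] / [2, 4] / [5]
  Insert 7 (step 6): P = [3, 5, 7] / [4, 6] / [8];  Q = [1, 3, 6] / [2, 4] / [5]
  Insert 2 (step 7): P = [2, 5, 7] / [3, 6] / [4] / [8];  Q = [1, 3, 6] / [2, 4] / [5] / [7]
  Insert 1 (step 8): P = [1, 5, 7] / [2, 6] / [3] / [4] / [8];  Q = [1, 3, 6] / [2, 4] / [5] / [7] / [8]
  Insert 9 (step 9): P = [1, 5, 7, 9] / [2, 6] / [3] / [4] / [8];  Q = [1, 3, 6, 9] / [2, 4] / [5] / [7] / [8]
Final shape: (4, 2, 1, 1, 1).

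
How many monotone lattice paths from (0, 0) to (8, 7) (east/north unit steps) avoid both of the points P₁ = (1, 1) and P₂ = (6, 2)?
Number of paths = 2667

Inclusion–exclusion. Total paths: C(15, 8) = 6435. Through P₁: C(2, 1)·C(13, 7) = 3432. Through P₂: C(8, 6)·C(7, 2) = 588. Since P₁ is strictly southwest of P₂, a monotone path through both must visit P₁ then P₂; paths through both = C(2, 1)·C(6, 5)·C(7, 2) = 252. Avoid both = 6435 − 3432 − 588 + 252 = 2667.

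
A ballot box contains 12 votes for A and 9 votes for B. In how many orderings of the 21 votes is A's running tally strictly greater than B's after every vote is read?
Strict-lead orderings = 41990

Total orderings of the 21 votes with 12 for A: C(21, 12) = 293930. By the Bertrand ballot formula (Cycle Lemma / reflection principle), the number of orderings in which A is strictly ahead of B throughout is (p − q)/(p + q) · C(p + q, p) = (12 − 9)/(12 + 9) · 293930 = 41990.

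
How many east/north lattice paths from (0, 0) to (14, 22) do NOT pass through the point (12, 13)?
Number of paths = 3510280700

Total paths from (0, 0) to (14, 22): C(36, 14) = 3796297200. Paths through (12, 13): (paths (0, 0) → (12, 13)) × (paths (12, 13) → (14, 22)) = C(25, 12) · C(11, 2) = 5200300 · 55 = 286016500. Avoidance count = 3796297200 − 286016500 = 3510280700.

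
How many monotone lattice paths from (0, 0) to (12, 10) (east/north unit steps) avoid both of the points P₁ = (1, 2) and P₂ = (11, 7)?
Number of paths = 328640

Inclusion–exclusion. Total paths: C(22, 12) = 646646. Through P₁: C(3, 1)·C(19, 11) = 226746. Through P₂: C(18, 11)·C(4, 1) = 127296. Since P₁ is strictly southwest of P₂, a monotone path through both must visit P₁ then P₂; paths through both = C(3, 1)·C(15, 10)·C(4, 1) = 36036. Avoid both = 646646 − 226746 − 127296 + 36036 = 328640.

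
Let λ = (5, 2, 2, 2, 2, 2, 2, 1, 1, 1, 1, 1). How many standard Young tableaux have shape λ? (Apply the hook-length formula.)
# SYT of shape (5, 2, 2, 2, 2, 2, 2, 1, 1, 1, 1, 1) = 20369349

Hook-length formula: f^λ = n! / Π hook(c), product over all cells c of the Young diagram. For λ = (5, 2, 2, 2, 2, 2, 2, 1, 1, 1, 1, 1), n = 22 boxes. Hook lengths by row (left-to-right, top-to-bottom): [16, 10, 3, 2, 1]; [12, 6]; [11, 5]; [10, 4]; [9, 3]; [8, 2]; [7, 1]; [5]; [4]; [3]; [2]; [1]. Product of hooks = 55180984320000. So f^λ = 22! / 55180984320000 = 1124000727777607680000 / 55180984320000 = 20369349.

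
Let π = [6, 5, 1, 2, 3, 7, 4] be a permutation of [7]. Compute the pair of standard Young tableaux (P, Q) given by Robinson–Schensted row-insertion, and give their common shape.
P = [1, 2, 3, 4] / [5, 7] / [6];  Q = [1, 4, 5, 6] / [2, 7] / [3];  common shape = (4, 2, 1)

Row-insert the values π_1, π_2, … into P one at a time, bumping the leftmost entry strictly greater than the inserted value down to the next row. The recording tableau Q records, in position (i, j), the step at which that cell was added to P.
  Insert 6 (step 1): P = [6];  Q = [1]
  Insert 5 (step 2): P = [5] / [6];  Q = [1] / [2]
  Insert 1 (step 3): P = [1] / [5] / [6];  Q = [1] / [2] / [3]
  Insert 2 (step 4): P = [1, 2] / [5] / [6];  Q = [1, 4] / [2] / [3]
  Insert 3 (step 5): P = [1, 2, 3] / [5] / [6];  Q = [1, 4, 5] / [2] / [3]
  Insert 7 (step 6): P = [1, 2, 3, 7] / [5] / [6];  Q = [1, 4, 5, 6] / [2] / [3]
  Insert 4 (step 7): P = [1, 2, 3, 4] / [5, 7] / [6];  Q = [1, 4, 5, 6] / [2, 7] / [3]
Final shape: (4, 2, 1).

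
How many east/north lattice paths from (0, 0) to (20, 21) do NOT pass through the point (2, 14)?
Number of paths = 269071253220

Total paths from (0, 0) to (20, 21): C(41, 20) = 269128937220. Paths through (2, 14): (paths (0, 0) → (2, 14)) × (paths (2, 14) → (20, 21)) = C(16, 2) · C(25, 18) = 120 · 480700 = 57684000. Avoidance count = 269128937220 − 57684000 = 269071253220.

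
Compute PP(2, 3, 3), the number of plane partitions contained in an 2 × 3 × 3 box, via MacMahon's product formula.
PP(2, 3, 3) = 175

Evaluate the triple product over i = 1..2, j = 1..3, k = 1..3. The factors are (2/1) · (3/2) · (4/3) · (3/2) · (4/3) · (5/4) · (4/3) · (5/4) · … (18 factors total). The numerators and denominators telescope so the product is an integer; carrying out the multiplication exactly gives PP(2, 3, 3) = 175.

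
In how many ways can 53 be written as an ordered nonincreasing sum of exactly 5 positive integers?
p(53, 5 parts) = 3266

Partitions of n into exactly k parts are in bijection with partitions of n − k into at most k parts (subtract 1 from each part). So p(53, exactly 5) = p(48, parts ≤ 5). Computing via the recurrence p(m, j) = p(m, j−1) + p(m−j, j) gives 3266.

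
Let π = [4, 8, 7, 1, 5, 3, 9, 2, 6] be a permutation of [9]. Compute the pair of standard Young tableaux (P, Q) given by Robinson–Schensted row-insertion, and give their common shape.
P = [1, 2, 6] / [3, 5, 9] / [4] / [7] / [8];  Q = [1, 2, 7] / [3, 5, 9] / [4] / [6] / [8];  common shape = (3, 3, 1, 1, 1)

Row-insert the values π_1, π_2, … into P one at a time, bumping the leftmost entry strictly greater than the inserted value down to the next row. The recording tableau Q records, in position (i, j), the step at which that cell was added to P.
  Insert 4 (step 1): P = [4];  Q = [1]
  Insert 8 (step 2): P = [4, 8];  Q = [1, 2]
  Insert 7 (step 3): P = [4, 7] / [8];  Q = [1, 2] / [3]
  Insert 1 (step 4): P = [1, 7] / [4] / [8];  Q = [1, 2] / [3] / [4]
  Insert 5 (step 5): P = [1, 5] / [4, 7] / [8];  Q = [1, 2] / [3, 5] / [4]
  Insert 3 (step 6): P = [1, 3] / [4, 5] / [7] / [8];  Q = [1, 2] / [3, 5] / [4] / [6]
  Insert 9 (step 7): P = [1, 3, 9] / [4, 5] / [7] / [8];  Q = [1, 2, 7] / [3, 5] / [4] / [6]
  Insert 2 (step 8): P = [1, 2, 9] / [3, 5] / [4] / [7] / [8];  Q = [1, 2, 7] / [3, 5] / [4] / [6] / [8]
  Insert 6 (step 9): P = [1, 2, 6] / [3, 5, 9] / [4] / [7] / [8];  Q = [1, 2, 7] / [3, 5, 9] / [4] / [6] / [8]
Final shape: (3, 3, 1, 1, 1).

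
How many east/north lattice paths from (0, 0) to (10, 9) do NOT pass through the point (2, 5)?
Number of paths = 81983

Total paths from (0, 0) to (10, 9): C(19, 10) = 92378. Paths through (2, 5): (paths (0, 0) → (2, 5)) × (paths (2, 5) → (10, 9)) = C(7, 2) · C(12, 8) = 21 · 495 = 10395. Avoidance count = 92378 − 10395 = 81983.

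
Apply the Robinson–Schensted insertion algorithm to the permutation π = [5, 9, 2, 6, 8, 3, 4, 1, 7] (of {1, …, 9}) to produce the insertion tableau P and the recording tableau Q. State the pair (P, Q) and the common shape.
P = [1, 3, 4, 7] / [2, 6, 8] / [5] / [9];  Q = [1, 2, 5, 9] / [3, 4, 7] / [6] / [8];  common shape = (4, 3, 1, 1)

Row-insert the values π_1, π_2, … into P one at a time, bumping the leftmost entry strictly greater than the inserted value down to the next row. The recording tableau Q records, in position (i, j), the step at which that cell was added to P.
  Insert 5 (step 1): P = [5];  Q = [1]
  Insert 9 (step 2): P = [5, 9];  Q = [1, 2]
  Insert 2 (step 3): P = [2, 9] / [5];  Q = [1, 2] / [3]
  Insert 6 (step 4): P = [2, 6] / [5, 9];  Q = [1, 2] / [3, 4]
  Insert 8 (step 5): P = [2, 6, 8] / [5, 9];  Q = [1, 2, 5] / [3, 4]
  Insert 3 (step 6): P = [2, 3, 8] / [5, 6] / [9];  Q = [1, 2, 5] / [3, 4] / [6]
  Insert 4 (step 7): P = [2, 3, 4] / [5, 6, 8] / [9];  Q = [1, 2, 5] / [3, 4, 7] / [6]
  Insert 1 (step 8): P = [1, 3, 4] / [2, 6, 8] / [5] / [9];  Q = [1, 2, 5] / [3, 4, 7] / [6] / [8]
  Insert 7 (step 9): P = [1, 3, 4, 7] / [2, 6, 8] / [5] / [9];  Q = [1, 2, 5, 9] / [3, 4, 7] / [6] / [8]
Final shape: (4, 3, 1, 1).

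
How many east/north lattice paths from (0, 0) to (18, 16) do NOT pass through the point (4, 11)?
Number of paths = 2188089210

Total paths from (0, 0) to (18, 16): C(34, 18) = 2203961430. Paths through (4, 11): (paths (0, 0) → (4, 11)) × (paths (4, 11) → (18, 16)) = C(15, 4) · C(19, 14) = 1365 · 11628 = 15872220. Avoidance count = 2203961430 − 15872220 = 2188089210.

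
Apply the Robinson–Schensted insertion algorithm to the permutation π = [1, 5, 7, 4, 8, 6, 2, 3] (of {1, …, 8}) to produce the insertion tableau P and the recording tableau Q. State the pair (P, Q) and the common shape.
P = [1, 2, 3, 8] / [4, 6] / [5, 7];  Q = [1, 2, 3, 5] / [4, 6] / [7, 8];  common shape = (4, 2, 2)

Row-insert the values π_1, π_2, … into P one at a time, bumping the leftmost entry strictly greater than the inserted value down to the next row. The recording tableau Q records, in position (i, j), the step at which that cell was added to P.
  Insert 1 (step 1): P = [1];  Q = [1]
  Insert 5 (step 2): P = [1, 5];  Q = [1, 2]
  Insert 7 (step 3): P = [1, 5, 7];  Q = [1, 2, 3]
  Insert 4 (step 4): P = [1, 4, 7] / [5];  Q = [1, 2, 3] / [4]
  Insert 8 (step 5): P = [1, 4, 7, 8] / [5];  Q = [1, 2, 3, 5] / [4]
  Insert 6 (step 6): P = [1, 4, 6, 8] / [5, 7];  Q = [1, 2, 3, 5] / [4, 6]
  Insert 2 (step 7): P = [1, 2, 6, 8] / [4, 7] / [5];  Q = [1, 2, 3, 5] / [4, 6] / [7]
  Insert 3 (step 8): P = [1, 2, 3, 8] / [4, 6] / [5, 7];  Q = [1, 2, 3, 5] / [4, 6] / [7, 8]
Final shape: (4, 2, 2).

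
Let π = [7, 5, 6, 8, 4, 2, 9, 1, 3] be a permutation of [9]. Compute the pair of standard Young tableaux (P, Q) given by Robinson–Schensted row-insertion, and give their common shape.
P = [1, 3, 8, 9] / [2, 6] / [4] / [5] / [7];  Q = [1, 3, 4, 7] / [2, 9] / [5] / [6] / [8];  common shape = (4, 2, 1, 1, 1)

Row-insert the values π_1, π_2, … into P one at a time, bumping the leftmost entry strictly greater than the inserted value down to the next row. The recording tableau Q records, in position (i, j), the step at which that cell was added to P.
  Insert 7 (step 1): P = [7];  Q = [1]
  Insert 5 (step 2): P = [5] / [7];  Q = [1] / [2]
  Insert 6 (step 3): P = [5, 6] / [7];  Q = [1, 3] / [2]
  Insert 8 (step 4): P = [5, 6, 8] / [7];  Q = [1, 3, 4] / [2]
  Insert 4 (step 5): P = [4, 6, 8] / [5] / [7];  Q = [1, 3, 4] / [2] / [5]
  Insert 2 (step 6): P = [2, 6, 8] / [4] / [5] / [7];  Q = [1, 3, 4] / [2] / [5] / [6]
  Insert 9 (step 7): P = [2, 6, 8, 9] / [4] / [5] / [7];  Q = [1, 3, 4, 7] / [2] / [5] / [6]
  Insert 1 (step 8): P = [1, 6, 8, 9] / [2] / [4] / [5] / [7];  Q = [1, 3, 4, 7] / [2] / [5] / [6] / [8]
  Insert 3 (step 9): P = [1, 3, 8, 9] / [2, 6] / [4] / [5] / [7];  Q = [1, 3, 4, 7] / [2, 9] / [5] / [6] / [8]
Final shape: (4, 2, 1, 1, 1).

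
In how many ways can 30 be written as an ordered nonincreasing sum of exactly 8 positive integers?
p(30, 8 parts) = 638

Partitions of n into exactly k parts are in bijection with partitions of n − k into at most k parts (subtract 1 from each part). So p(30, exactly 8) = p(22, parts ≤ 8). Computing via the recurrence p(m, j) = p(m, j−1) + p(m−j, j) gives 638.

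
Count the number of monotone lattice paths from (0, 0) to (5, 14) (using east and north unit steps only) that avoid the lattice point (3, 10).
Number of paths = 7338

Total paths from (0, 0) to (5, 14): C(19, 5) = 11628. Paths through (3, 10): (paths (0, 0) → (3, 10)) × (paths (3, 10) → (5, 14)) = C(13, 3) · C(6, 2) = 286 · 15 = 4290. Avoidance count = 11628 − 4290 = 7338.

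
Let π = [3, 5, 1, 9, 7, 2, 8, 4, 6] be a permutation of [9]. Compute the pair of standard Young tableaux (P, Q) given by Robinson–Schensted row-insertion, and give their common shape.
P = [1, 2, 4, 6] / [3, 5, 7, 8] / [9];  Q = [1, 2, 4, 7] / [3, 5, 8, 9] / [6];  common shape = (4, 4, 1)

Row-insert the values π_1, π_2, … into P one at a time, bumping the leftmost entry strictly greater than the inserted value down to the next row. The recording tableau Q records, in position (i, j), the step at which that cell was added to P.
  Insert 3 (step 1): P = [3];  Q = [1]
  Insert 5 (step 2): P = [3, 5];  Q = [1, 2]
  Insert 1 (step 3): P = [1, 5] / [3];  Q = [1, 2] / [3]
  Insert 9 (step 4): P = [1, 5, 9] / [3];  Q = [1, 2, 4] / [3]
  Insert 7 (step 5): P = [1, 5, 7] / [3, 9];  Q = [1, 2, 4] / [3, 5]
  Insert 2 (step 6): P = [1, 2, 7] / [3, 5] / [9];  Q = [1, 2, 4] / [3, 5] / [6]
  Insert 8 (step 7): P = [1, 2, 7, 8] / [3, 5] / [9];  Q = [1, 2, 4, 7] / [3, 5] / [6]
  Insert 4 (step 8): P = [1, 2, 4, 8] / [3, 5, 7] / [9];  Q = [1, 2, 4, 7] / [3, 5, 8] / [6]
  Insert 6 (step 9): P = [1, 2, 4, 6] / [3, 5, 7, 8] / [9];  Q = [1, 2, 4, 7] / [3, 5, 8, 9] / [6]
Final shape: (4, 4, 1).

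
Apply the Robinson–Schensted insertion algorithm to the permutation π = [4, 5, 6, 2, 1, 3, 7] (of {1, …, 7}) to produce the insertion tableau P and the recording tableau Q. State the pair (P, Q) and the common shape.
P = [1, 3, 6, 7] / [2, 5] / [4];  Q = [1, 2, 3, 7] / [4, 6] / [5];  common shape = (4, 2, 1)

Row-insert the values π_1, π_2, … into P one at a time, bumping the leftmost entry strictly greater than the inserted value down to the next row. The recording tableau Q records, in position (i, j), the step at which that cell was added to P.
  Insert 4 (step 1): P = [4];  Q = [1]
  Insert 5 (step 2): P = [4, 5];  Q = [1, 2]
  Insert 6 (step 3): P = [4, 5, 6];  Q = [1, 2, 3]
  Insert 2 (step 4): P = [2, 5, 6] / [4];  Q = [1, 2, 3] / [4]
  Insert 1 (step 5): P = [1, 5, 6] / [2] / [4];  Q = [1, 2, 3] / [4] / [5]
  Insert 3 (step 6): P = [1, 3, 6] / [2, 5] / [4];  Q = [1, 2, 3] / [4, 6] / [5]
  Insert 7 (step 7): P = [1, 3, 6, 7] / [2, 5] / [4];  Q = [1, 2, 3, 7] / [4, 6] / [5]
Final shape: (4, 2, 1).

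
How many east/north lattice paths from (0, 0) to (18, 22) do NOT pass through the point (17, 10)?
Number of paths = 113270590095

Total paths from (0, 0) to (18, 22): C(40, 18) = 113380261800. Paths through (17, 10): (paths (0, 0) → (17, 10)) × (paths (17, 10) → (18, 22)) = C(27, 17) · C(13, 1) = 8436285 · 13 = 109671705. Avoidance count = 113380261800 − 109671705 = 113270590095.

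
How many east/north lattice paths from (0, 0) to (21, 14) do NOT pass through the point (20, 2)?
Number of paths = 2319956397

Total paths from (0, 0) to (21, 14): C(35, 21) = 2319959400. Paths through (20, 2): (paths (0, 0) → (20, 2)) × (paths (20, 2) → (21, 14)) = C(22, 20) · C(13, 1) = 231 · 13 = 3003. Avoidance count = 2319959400 − 3003 = 2319956397.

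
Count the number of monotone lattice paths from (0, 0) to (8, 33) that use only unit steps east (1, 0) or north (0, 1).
Number of paths = 95548245

A monotone lattice path from (0, 0) to (8, 33) consists of 8 east steps and 33 north steps in some order, so it is determined by which 8 of the 41 steps are east. The count is C(41, 8) = 95548245.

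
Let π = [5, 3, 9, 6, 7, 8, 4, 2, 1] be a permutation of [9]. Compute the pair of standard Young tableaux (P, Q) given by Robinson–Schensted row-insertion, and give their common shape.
P = [1, 4, 7, 8] / [2, 6] / [3] / [5] / [9];  Q = [1, 3, 5, 6] / [2, 4] / [7] / [8] / [9];  common shape = (4, 2, 1, 1, 1)

Row-insert the values π_1, π_2, … into P one at a time, bumping the leftmost entry strictly greater than the inserted value down to the next row. The recording tableau Q records, in position (i, j), the step at which that cell was added to P.
  Insert 5 (step 1): P = [5];  Q = [1]
  Insert 3 (step 2): P = [3] / [5];  Q = [1] / [2]
  Insert 9 (step 3): P = [3, 9] / [5];  Q = [1, 3] / [2]
  Insert 6 (step 4): P = [3, 6] / [5, 9];  Q = [1, 3] / [2, 4]
  Insert 7 (step 5): P = [3, 6, 7] / [5, 9];  Q = [1, 3, 5] / [2, 4]
  Insert 8 (step 6): P = [3, 6, 7, 8] / [5, 9];  Q = [1, 3, 5, 6] / [2, 4]
  Insert 4 (step 7): P = [3, 4, 7, 8] / [5, 6] / [9];  Q = [1, 3, 5, 6] / [2, 4] / [7]
  Insert 2 (step 8): P = [2, 4, 7, 8] / [3, 6] / [5] / [9];  Q = [1, 3, 5, 6] / [2, 4] / [7] / [8]
  Insert 1 (step 9): P = [1, 4, 7, 8] / [2, 6] / [3] / [5] / [9];  Q = [1, 3, 5, 6] / [2, 4] / [7] / [8] / [9]
Final shape: (4, 2, 1, 1, 1).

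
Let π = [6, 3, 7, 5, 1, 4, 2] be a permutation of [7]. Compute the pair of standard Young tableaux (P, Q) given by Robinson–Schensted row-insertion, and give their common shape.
P = [1, 2] / [3, 4] / [5, 7] / [6];  Q = [1, 3] / [2, 4] / [5, 6] / [7];  common shape = (2, 2, 2, 1)

Row-insert the values π_1, π_2, … into P one at a time, bumping the leftmost entry strictly greater than the inserted value down to the next row. The recording tableau Q records, in position (i, j), the step at which that cell was added to P.
  Insert 6 (step 1): P = [6];  Q = [1]
  Insert 3 (step 2): P = [3] / [6];  Q = [1] / [2]
  Insert 7 (step 3): P = [3, 7] / [6];  Q = [1, 3] / [2]
  Insert 5 (step 4): P = [3, 5] / [6, 7];  Q = [1, 3] / [2, 4]
  Insert 1 (step 5): P = [1, 5] / [3, 7] / [6];  Q = [1, 3] / [2, 4] / [5]
  Insert 4 (step 6): P = [1, 4] / [3, 5] / [6, 7];  Q = [1, 3] / [2, 4] / [5, 6]
  Insert 2 (step 7): P = [1, 2] / [3, 4] / [5, 7] / [6];  Q = [1, 3] / [2, 4] / [5, 6] / [7]
Final shape: (2, 2, 2, 1).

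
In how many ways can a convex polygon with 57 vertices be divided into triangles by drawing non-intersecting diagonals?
C_55 = 1759414616608818870992479875972

These polygon triangulations are counted by the Catalan number C_n = (1/(n + 1)) · C(2n, n). For n = 55: C_55 = (1/56) · C(110, 55) = 98527218530093856775578873054432/56 = 1759414616608818870992479875972.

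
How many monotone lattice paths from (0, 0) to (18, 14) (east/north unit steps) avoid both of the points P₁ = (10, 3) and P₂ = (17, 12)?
Number of paths = 303946863

Inclusion–exclusion. Total paths: C(32, 18) = 471435600. Through P₁: C(13, 10)·C(19, 8) = 21616452. Through P₂: C(29, 17)·C(3, 1) = 155687805. Since P₁ is strictly southwest of P₂, a monotone path through both must visit P₁ then P₂; paths through both = C(13, 10)·C(16, 7)·C(3, 1) = 9815520. Avoid both = 471435600 − 21616452 − 155687805 + 9815520 = 303946863.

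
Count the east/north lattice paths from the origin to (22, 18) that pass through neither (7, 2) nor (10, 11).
Number of paths = 85187233932

Inclusion–exclusion. Total paths: C(40, 22) = 113380261800. Through P₁: C(9, 7)·C(31, 15) = 10819447020. Through P₂: C(21, 10)·C(19, 12) = 17772653808. Since P₁ is strictly southwest of P₂, a monotone path through both must visit P₁ then P₂; paths through both = C(9, 7)·C(12, 3)·C(19, 12) = 399072960. Avoid both = 113380261800 − 10819447020 − 17772653808 + 399072960 = 85187233932.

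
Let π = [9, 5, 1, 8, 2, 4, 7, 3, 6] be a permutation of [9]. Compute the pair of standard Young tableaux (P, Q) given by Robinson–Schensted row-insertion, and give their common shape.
P = [1, 2, 3, 6] / [4, 7] / [5, 8] / [9];  Q = [1, 4, 6, 7] / [2, 5] / [3, 9] / [8];  common shape = (4, 2, 2, 1)

Row-insert the values π_1, π_2, … into P one at a time, bumping the leftmost entry strictly greater than the inserted value down to the next row. The recording tableau Q records, in position (i, j), the step at which that cell was added to P.
  Insert 9 (step 1): P = [9];  Q = [1]
  Insert 5 (step 2): P = [5] / [9];  Q = [1] / [2]
  Insert 1 (step 3): P = [1] / [5] / [9];  Q = [1] / [2] / [3]
  Insert 8 (step 4): P = [1, 8] / [5] / [9];  Q = [1, 4] / [2] / [3]
  Insert 2 (step 5): P = [1, 2] / [5, 8] / [9];  Q = [1, 4] / [2, 5] / [3]
  Insert 4 (step 6): P = [1, 2, 4] / [5, 8] / [9];  Q = [1, 4, 6] / [2, 5] / [3]
  Insert 7 (step 7): P = [1, 2, 4, 7] / [5, 8] / [9];  Q = [1, 4, 6, 7] / [2, 5] / [3]
  Insert 3 (step 8): P = [1, 2, 3, 7] / [4, 8] / [5] / [9];  Q = [1, 4, 6, 7] / [2, 5] / [3] / [8]
  Insert 6 (step 9): P = [1, 2, 3, 6] / [4, 7] / [5, 8] / [9];  Q = [1, 4, 6, 7] / [2, 5] / [3, 9] / [8]
Final shape: (4, 2, 2, 1).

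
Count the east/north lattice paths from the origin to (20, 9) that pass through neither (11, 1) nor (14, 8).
Number of paths = 7494975

Inclusion–exclusion. Total paths: C(29, 20) = 10015005. Through P₁: C(12, 11)·C(17, 9) = 291720. Through P₂: C(22, 14)·C(7, 6) = 2238390. Since P₁ is strictly southwest of P₂, a monotone path through both must visit P₁ then P₂; paths through both = C(12, 11)·C(10, 3)·C(7, 6) = 10080. Avoid both = 10015005 − 291720 − 2238390 + 10080 = 7494975.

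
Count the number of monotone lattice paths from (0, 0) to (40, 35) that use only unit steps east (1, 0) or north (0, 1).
Number of paths = 2942618815403661578310

A monotone lattice path from (0, 0) to (40, 35) consists of 40 east steps and 35 north steps in some order, so it is determined by which 40 of the 75 steps are east. The count is C(75, 40) = 2942618815403661578310.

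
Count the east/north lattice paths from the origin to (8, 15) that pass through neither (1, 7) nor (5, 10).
Number of paths = 286346

Inclusion–exclusion. Total paths: C(23, 8) = 490314. Through P₁: C(8, 1)·C(15, 7) = 51480. Through P₂: C(15, 5)·C(8, 3) = 168168. Since P₁ is strictly southwest of P₂, a monotone path through both must visit P₁ then P₂; paths through both = C(8, 1)·C(7, 4)·C(8, 3) = 15680. Avoid both = 490314 − 51480 − 168168 + 15680 = 286346.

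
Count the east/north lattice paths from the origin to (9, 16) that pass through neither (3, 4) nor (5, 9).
Number of paths = 975125

Inclusion–exclusion. Total paths: C(25, 9) = 2042975. Through P₁: C(7, 3)·C(18, 6) = 649740. Through P₂: C(14, 5)·C(11, 4) = 660660. Since P₁ is strictly southwest of P₂, a monotone path through both must visit P₁ then P₂; paths through both = C(7, 3)·C(7, 2)·C(11, 4) = 242550. Avoid both = 2042975 − 649740 − 660660 + 242550 = 975125.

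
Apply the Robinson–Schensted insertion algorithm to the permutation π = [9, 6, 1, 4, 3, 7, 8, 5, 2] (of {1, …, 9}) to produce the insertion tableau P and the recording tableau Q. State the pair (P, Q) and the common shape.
P = [1, 2, 5, 8] / [3, 7] / [4] / [6] / [9];  Q = [1, 4, 6, 7] / [2, 8] / [3] / [5] / [9];  common shape = (4, 2, 1, 1, 1)

Row-insert the values π_1, π_2, … into P one at a time, bumping the leftmost entry strictly greater than the inserted value down to the next row. The recording tableau Q records, in position (i, j), the step at which that cell was added to P.
  Insert 9 (step 1): P = [9];  Q = [1]
  Insert 6 (step 2): P = [6] / [9];  Q = [1] / [2]
  Insert 1 (step 3): P = [1] / [6] / [9];  Q = [1] / [2] / [3]
  Insert 4 (step 4): P = [1, 4] / [6] / [9];  Q = [1, 4] / [2] / [3]
  Insert 3 (step 5): P = [1, 3] / [4] / [6] / [9];  Q = [1, 4] / [2] / [3] / [5]
  Insert 7 (step 6): P = [1, 3, 7] / [4] / [6] / [9];  Q = [1, 4, 6] / [2] / [3] / [5]
  Insert 8 (step 7): P = [1, 3, 7, 8] / [4] / [6] / [9];  Q = [1, 4, 6, 7] / [2] / [3] / [5]
  Insert 5 (step 8): P = [1, 3, 5, 8] / [4, 7] / [6] / [9];  Q = [1, 4, 6, 7] / [2, 8] / [3] / [5]
  Insert 2 (step 9): P = [1, 2, 5, 8] / [3, 7] / [4] / [6] / [9];  Q = [1, 4, 6, 7] / [2, 8] / [3] / [5] / [9]
Final shape: (4, 2, 1, 1, 1).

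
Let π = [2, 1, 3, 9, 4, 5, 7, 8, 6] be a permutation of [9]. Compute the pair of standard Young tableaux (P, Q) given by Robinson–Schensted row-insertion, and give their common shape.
P = [1, 3, 4, 5, 6, 8] / [2, 7] / [9];  Q = [1, 3, 4, 6, 7, 8] / [2, 5] / [9];  common shape = (6, 2, 1)

Row-insert the values π_1, π_2, … into P one at a time, bumping the leftmost entry strictly greater than the inserted value down to the next row. The recording tableau Q records, in position (i, j), the step at which that cell was added to P.
  Insert 2 (step 1): P = [2];  Q = [1]
  Insert 1 (step 2): P = [1] / [2];  Q = [1] / [2]
  Insert 3 (step 3): P = [1, 3] / [2];  Q = [1, 3] / [2]
  Insert 9 (step 4): P = [1, 3, 9] / [2];  Q = [1, 3, 4] / [2]
  Insert 4 (step 5): P = [1, 3, 4] / [2, 9];  Q = [1, 3, 4] / [2, 5]
  Insert 5 (step 6): P = [1, 3, 4, 5] / [2, 9];  Q = [1, 3, 4, 6] / [2, 5]
  Insert 7 (step 7): P = [1, 3, 4, 5, 7] / [2, 9];  Q = [1, 3, 4, 6, 7] / [2, 5]
  Insert 8 (step 8): P = [1, 3, 4, 5, 7, 8] / [2, 9];  Q = [1, 3, 4, 6, 7, 8] / [2, 5]
  Insert 6 (step 9): P = [1, 3, 4, 5, 6, 8] / [2, 7] / [9];  Q = [1, 3, 4, 6, 7, 8] / [2, 5] / [9]
Final shape: (6, 2, 1).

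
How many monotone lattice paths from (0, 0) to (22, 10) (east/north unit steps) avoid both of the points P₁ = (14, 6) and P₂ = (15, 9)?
Number of paths = 36106328

Inclusion–exclusion. Total paths: C(32, 22) = 64512240. Through P₁: C(20, 14)·C(12, 8) = 19186200. Through P₂: C(24, 15)·C(8, 7) = 10460032. Since P₁ is strictly southwest of P₂, a monotone path through both must visit P₁ then P₂; paths through both = C(20, 14)·C(4, 1)·C(8, 7) = 1240320. Avoid both = 64512240 − 19186200 − 10460032 + 1240320 = 36106328.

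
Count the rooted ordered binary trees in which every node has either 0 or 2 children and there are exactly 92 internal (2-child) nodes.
C_92 = 15487357822491889407128326963778343232013931127835600

These full binary trees are counted by the Catalan number C_n = (1/(n + 1)) · C(2n, n). For n = 92: C_92 = (1/93) · C(184, 92) = 1440324277491745714862934407631385920577295594888710800/93 = 15487357822491889407128326963778343232013931127835600.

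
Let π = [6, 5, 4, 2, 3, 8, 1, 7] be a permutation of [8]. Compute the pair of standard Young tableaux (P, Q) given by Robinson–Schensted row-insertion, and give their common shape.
P = [1, 3, 7] / [2, 8] / [4] / [5] / [6];  Q = [1, 5, 6] / [2, 8] / [3] / [4] / [7];  common shape = (3, 2, 1, 1, 1)

Row-insert the values π_1, π_2, … into P one at a time, bumping the leftmost entry strictly greater than the inserted value down to the next row. The recording tableau Q records, in position (i, j), the step at which that cell was added to P.
  Insert 6 (step 1): P = [6];  Q = [1]
  Insert 5 (step 2): P = [5] / [6];  Q = [1] / [2]
  Insert 4 (step 3): P = [4] / [5] / [6];  Q = [1] / [2] / [3]
  Insert 2 (step 4): P = [2] / [4] / [5] / [6];  Q = [1] / [2] / [3] / [4]
  Insert 3 (step 5): P = [2, 3] / [4] / [5] / [6];  Q = [1, 5] / [2] / [3] / [4]
  Insert 8 (step 6): P = [2, 3, 8] / [4] / [5] / [6];  Q = [1, 5, 6] / [2] / [3] / [4]
  Insert 1 (step 7): P = [1, 3, 8] / [2] / [4] / [5] / [6];  Q = [1, 5, 6] / [2] / [3] / [4] / [7]
  Insert 7 (step 8): P = [1, 3, 7] / [2, 8] / [4] / [5] / [6];  Q = [1, 5, 6] / [2, 8] / [3] / [4] / [7]
Final shape: (3, 2, 1, 1, 1).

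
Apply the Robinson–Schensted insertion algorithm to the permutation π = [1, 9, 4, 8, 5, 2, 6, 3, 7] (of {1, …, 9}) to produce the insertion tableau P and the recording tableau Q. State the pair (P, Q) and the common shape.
P = [1, 2, 3, 6, 7] / [4, 5] / [8] / [9];  Q = [1, 2, 4, 7, 9] / [3, 8] / [5] / [6];  common shape = (5, 2, 1, 1)

Row-insert the values π_1, π_2, … into P one at a time, bumping the leftmost entry strictly greater than the inserted value down to the next row. The recording tableau Q records, in position (i, j), the step at which that cell was added to P.
  Insert 1 (step 1): P = [1];  Q = [1]
  Insert 9 (step 2): P = [1, 9];  Q = [1, 2]
  Insert 4 (step 3): P = [1, 4] / [9];  Q = [1, 2] / [3]
  Insert 8 (step 4): P = [1, 4, 8] / [9];  Q = [1, 2, 4] / [3]
  Insert 5 (step 5): P = [1, 4, 5] / [8] / [9];  Q = [1, 2, 4] / [3] / [5]
  Insert 2 (step 6): P = [1, 2, 5] / [4] / [8] / [9];  Q = [1, 2, 4] / [3] / [5] / [6]
  Insert 6 (step 7): P = [1, 2, 5, 6] / [4] / [8] / [9];  Q = [1, 2, 4, 7] / [3] / [5] / [6]
  Insert 3 (step 8): P = [1, 2, 3, 6] / [4, 5] / [8] / [9];  Q = [1, 2, 4, 7] / [3, 8] / [5] / [6]
  Insert 7 (step 9): P = [1, 2, 3, 6, 7] / [4, 5] / [8] / [9];  Q = [1, 2, 4, 7, 9] / [3, 8] / [5] / [6]
Final shape: (5, 2, 1, 1).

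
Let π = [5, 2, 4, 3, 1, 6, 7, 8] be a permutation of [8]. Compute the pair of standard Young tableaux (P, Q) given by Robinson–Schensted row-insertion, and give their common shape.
P = [1, 3, 6, 7, 8] / [2] / [4] / [5];  Q = [1, 3, 6, 7, 8] / [2] / [4] / [5];  common shape = (5, 1, 1, 1)

Row-insert the values π_1, π_2, … into P one at a time, bumping the leftmost entry strictly greater than the inserted value down to the next row. The recording tableau Q records, in position (i, j), the step at which that cell was added to P.
  Insert 5 (step 1): P = [5];  Q = [1]
  Insert 2 (step 2): P = [2] / [5];  Q = [1] / [2]
  Insert 4 (step 3): P = [2, 4] / [5];  Q = [1, 3] / [2]
  Insert 3 (step 4): P = [2, 3] / [4] / [5];  Q = [1, 3] / [2] / [4]
  Insert 1 (step 5): P = [1, 3] / [2] / [4] / [5];  Q = [1, 3] / [2] / [4] / [5]
  Insert 6 (step 6): P = [1, 3, 6] / [2] / [4] / [5];  Q = [1, 3, 6] / [2] / [4] / [5]
  Insert 7 (step 7): P = [1, 3, 6, 7] / [2] / [4] / [5];  Q = [1, 3, 6, 7] / [2] / [4] / [5]
  Insert 8 (step 8): P = [1, 3, 6, 7, 8] / [2] / [4] / [5];  Q = [1, 3, 6, 7, 8] / [2] / [4] / [5]
Final shape: (5, 1, 1, 1).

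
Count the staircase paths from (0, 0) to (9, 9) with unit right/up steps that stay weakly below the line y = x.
C_9 = 4862

These NE paths below the diagonal are counted by the Catalan number C_n = (1/(n + 1)) · C(2n, n). For n = 9: C_9 = (1/10) · C(18, 9) = 48620/10 = 4862.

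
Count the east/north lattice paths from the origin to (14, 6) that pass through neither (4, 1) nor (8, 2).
Number of paths = 19545

Inclusion–exclusion. Total paths: C(20, 14) = 38760. Through P₁: C(5, 4)·C(15, 10) = 15015. Through P₂: C(10, 8)·C(10, 6) = 9450. Since P₁ is strictly southwest of P₂, a monotone path through both must visit P₁ then P₂; paths through both = C(5, 4)·C(5, 4)·C(10, 6) = 5250. Avoid both = 38760 − 15015 − 9450 + 5250 = 19545.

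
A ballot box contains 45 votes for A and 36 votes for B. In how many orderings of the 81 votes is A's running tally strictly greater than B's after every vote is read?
Strict-lead orderings = 14475154961863401620360

Total orderings of the 81 votes with 45 for A: C(81, 45) = 130276394656770614583240. By the Bertrand ballot formula (Cycle Lemma / reflection principle), the number of orderings in which A is strictly ahead of B throughout is (p − q)/(p + q) · C(p + q, p) = (45 − 36)/(45 + 36) · 130276394656770614583240 = 14475154961863401620360.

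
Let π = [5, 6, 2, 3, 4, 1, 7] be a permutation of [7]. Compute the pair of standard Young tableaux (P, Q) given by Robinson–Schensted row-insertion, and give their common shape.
P = [1, 3, 4, 7] / [2, 6] / [5];  Q = [1, 2, 5, 7] / [3, 4] / [6];  common shape = (4, 2, 1)

Row-insert the values π_1, π_2, … into P one at a time, bumping the leftmost entry strictly greater than the inserted value down to the next row. The recording tableau Q records, in position (i, j), the step at which that cell was added to P.
  Insert 5 (step 1): P = [5];  Q = [1]
  Insert 6 (step 2): P = [5, 6];  Q = [1, 2]
  Insert 2 (step 3): P = [2, 6] / [5];  Q = [1, 2] / [3]
  Insert 3 (step 4): P = [2, 3] / [5, 6];  Q = [1, 2] / [3, 4]
  Insert 4 (step 5): P = [2, 3, 4] / [5, 6];  Q = [1, 2, 5] / [3, 4]
  Insert 1 (step 6): P = [1, 3, 4] / [2, 6] / [5];  Q = [1, 2, 5] / [3, 4] / [6]
  Insert 7 (step 7): P = [1, 3, 4, 7] / [2, 6] / [5];  Q = [1, 2, 5, 7] / [3, 4] / [6]
Final shape: (4, 2, 1).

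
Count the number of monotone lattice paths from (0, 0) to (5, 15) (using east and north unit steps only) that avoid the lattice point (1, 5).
Number of paths = 9498

Total paths from (0, 0) to (5, 15): C(20, 5) = 15504. Paths through (1, 5): (paths (0, 0) → (1, 5)) × (paths (1, 5) → (5, 15)) = C(6, 1) · C(14, 4) = 6 · 1001 = 6006. Avoidance count = 15504 − 6006 = 9498.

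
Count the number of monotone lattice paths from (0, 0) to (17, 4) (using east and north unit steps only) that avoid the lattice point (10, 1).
Number of paths = 4665

Total paths from (0, 0) to (17, 4): C(21, 17) = 5985. Paths through (10, 1): (paths (0, 0) → (10, 1)) × (paths (10, 1) → (17, 4)) = C(11, 10) · C(10, 7) = 11 · 120 = 1320. Avoidance count = 5985 − 1320 = 4665.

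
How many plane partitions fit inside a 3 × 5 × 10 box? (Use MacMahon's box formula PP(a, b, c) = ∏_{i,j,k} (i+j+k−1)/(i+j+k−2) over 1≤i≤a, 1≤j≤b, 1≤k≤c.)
PP(3, 5, 10) = 644195552

Evaluate the triple product over i = 1..3, j = 1..5, k = 1..10. The factors are (2/1) · (3/2) · (4/3) · (5/4) · (6/5) · (7/6) · (8/7) · (9/8) · … (150 factors total). The numerators and denominators telescope so the product is an integer; carrying out the multiplication exactly gives PP(3, 5, 10) = 644195552.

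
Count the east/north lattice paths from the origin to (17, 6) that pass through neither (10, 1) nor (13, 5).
Number of paths = 51320

Inclusion–exclusion. Total paths: C(23, 17) = 100947. Through P₁: C(11, 10)·C(12, 7) = 8712. Through P₂: C(18, 13)·C(5, 4) = 42840. Since P₁ is strictly southwest of P₂, a monotone path through both must visit P₁ then P₂; paths through both = C(11, 10)·C(7, 3)·C(5, 4) = 1925. Avoid both = 100947 − 8712 − 42840 + 1925 = 51320.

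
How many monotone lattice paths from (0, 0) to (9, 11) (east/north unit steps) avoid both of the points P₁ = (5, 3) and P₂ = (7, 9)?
Number of paths = 81008

Inclusion–exclusion. Total paths: C(20, 9) = 167960. Through P₁: C(8, 5)·C(12, 4) = 27720. Through P₂: C(16, 7)·C(4, 2) = 68640. Since P₁ is strictly southwest of P₂, a monotone path through both must visit P₁ then P₂; paths through both = C(8, 5)·C(8, 2)·C(4, 2) = 9408. Avoid both = 167960 − 27720 − 68640 + 9408 = 81008.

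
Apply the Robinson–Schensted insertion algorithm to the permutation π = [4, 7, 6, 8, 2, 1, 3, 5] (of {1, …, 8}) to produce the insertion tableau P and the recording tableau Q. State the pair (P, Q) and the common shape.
P = [1, 3, 5] / [2, 6, 8] / [4] / [7];  Q = [1, 2, 4] / [3, 7, 8] / [5] / [6];  common shape = (3, 3, 1, 1)

Row-insert the values π_1, π_2, … into P one at a time, bumping the leftmost entry strictly greater than the inserted value down to the next row. The recording tableau Q records, in position (i, j), the step at which that cell was added to P.
  Insert 4 (step 1): P = [4];  Q = [1]
  Insert 7 (step 2): P = [4, 7];  Q = [1, 2]
  Insert 6 (step 3): P = [4, 6] / [7];  Q = [1, 2] / [3]
  Insert 8 (step 4): P = [4, 6, 8] / [7];  Q = [1, 2, 4] / [3]
  Insert 2 (step 5): P = [2, 6, 8] / [4] / [7];  Q = [1, 2, 4] / [3] / [5]
  Insert 1 (step 6): P = [1, 6, 8] / [2] / [4] / [7];  Q = [1, 2, 4] / [3] / [5] / [6]
  Insert 3 (step 7): P = [1, 3, 8] / [2, 6] / [4] / [7];  Q = [1, 2, 4] / [3, 7] / [5] / [6]
  Insert 5 (step 8): P = [1, 3, 5] / [2, 6, 8] / [4] / [7];  Q = [1, 2, 4] / [3, 7, 8] / [5] / [6]
Final shape: (3, 3, 1, 1).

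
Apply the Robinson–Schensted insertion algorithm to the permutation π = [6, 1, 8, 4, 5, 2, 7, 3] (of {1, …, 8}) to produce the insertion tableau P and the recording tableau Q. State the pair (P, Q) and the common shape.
P = [1, 2, 3, 7] / [4, 5] / [6, 8];  Q = [1, 3, 5, 7] / [2, 4] / [6, 8];  common shape = (4, 2, 2)

Row-insert the values π_1, π_2, … into P one at a time, bumping the leftmost entry strictly greater than the inserted value down to the next row. The recording tableau Q records, in position (i, j), the step at which that cell was added to P.
  Insert 6 (step 1): P = [6];  Q = [1]
  Insert 1 (step 2): P = [1] / [6];  Q = [1] / [2]
  Insert 8 (step 3): P = [1, 8] / [6];  Q = [1, 3] / [2]
  Insert 4 (step 4): P = [1, 4] / [6, 8];  Q = [1, 3] / [2, 4]
  Insert 5 (step 5): P = [1, 4, 5] / [6, 8];  Q = [1, 3, 5] / [2, 4]
  Insert 2 (step 6): P = [1, 2, 5] / [4, 8] / [6];  Q = [1, 3, 5] / [2, 4] / [6]
  Insert 7 (step 7): P = [1, 2, 5, 7] / [4, 8] / [6];  Q = [1, 3, 5, 7] / [2, 4] / [6]
  Insert 3 (step 8): P = [1, 2, 3, 7] / [4, 5] / [6, 8];  Q = [1, 3, 5, 7] / [2, 4] / [6, 8]
Final shape: (4, 2, 2).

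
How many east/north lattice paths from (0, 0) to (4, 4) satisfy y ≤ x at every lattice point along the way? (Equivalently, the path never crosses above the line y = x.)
Number of paths = 14

By the reflection principle (André's argument), the number of monotone paths to (4, 4) with n ≤ m that never go above y = x is C(8, 4) − C(8, 5) = 70 − 56 = 14.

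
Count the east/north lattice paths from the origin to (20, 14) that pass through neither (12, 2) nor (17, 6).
Number of paths = 1365748005

Inclusion–exclusion. Total paths: C(34, 20) = 1391975640. Through P₁: C(14, 12)·C(20, 8) = 11463270. Through P₂: C(23, 17)·C(11, 3) = 16656255. Since P₁ is strictly southwest of P₂, a monotone path through both must visit P₁ then P₂; paths through both = C(14, 12)·C(9, 5)·C(11, 3) = 1891890. Avoid both = 1391975640 − 11463270 − 16656255 + 1891890 = 1365748005.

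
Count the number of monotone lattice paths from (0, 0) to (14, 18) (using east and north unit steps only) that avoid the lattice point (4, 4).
Number of paths = 334147680

Total paths from (0, 0) to (14, 18): C(32, 14) = 471435600. Paths through (4, 4): (paths (0, 0) → (4, 4)) × (paths (4, 4) → (14, 18)) = C(8, 4) · C(24, 10) = 70 · 1961256 = 137287920. Avoidance count = 471435600 − 137287920 = 334147680.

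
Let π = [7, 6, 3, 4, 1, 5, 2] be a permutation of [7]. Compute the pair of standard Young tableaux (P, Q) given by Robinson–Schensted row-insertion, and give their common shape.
P = [1, 2, 5] / [3, 4] / [6] / [7];  Q = [1, 4, 6] / [2, 7] / [3] / [5];  common shape = (3, 2, 1, 1)

Row-insert the values π_1, π_2, … into P one at a time, bumping the leftmost entry strictly greater than the inserted value down to the next row. The recording tableau Q records, in position (i, j), the step at which that cell was added to P.
  Insert 7 (step 1): P = [7];  Q = [1]
  Insert 6 (step 2): P = [6] / [7];  Q = [1] / [2]
  Insert 3 (step 3): P = [3] / [6] / [7];  Q = [1] / [2] / [3]
  Insert 4 (step 4): P = [3, 4] / [6] / [7];  Q = [1, 4] / [2] / [3]
  Insert 1 (step 5): P = [1, 4] / [3] / [6] / [7];  Q = [1, 4] / [2] / [3] / [5]
  Insert 5 (step 6): P = [1, 4, 5] / [3] / [6] / [7];  Q = [1, 4, 6] / [2] / [3] / [5]
  Insert 2 (step 7): P = [1, 2, 5] / [3, 4] / [6] / [7];  Q = [1, 4, 6] / [2, 7] / [3] / [5]
Final shape: (3, 2, 1, 1).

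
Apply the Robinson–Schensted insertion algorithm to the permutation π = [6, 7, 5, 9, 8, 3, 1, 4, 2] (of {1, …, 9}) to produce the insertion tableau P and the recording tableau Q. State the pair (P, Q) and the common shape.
P = [1, 2, 8] / [3, 4] / [5, 7] / [6, 9];  Q = [1, 2, 4] / [3, 5] / [6, 8] / [7, 9];  common shape = (3, 2, 2, 2)

Row-insert the values π_1, π_2, … into P one at a time, bumping the leftmost entry strictly greater than the inserted value down to the next row. The recording tableau Q records, in position (i, j), the step at which that cell was added to P.
  Insert 6 (step 1): P = [6];  Q = [1]
  Insert 7 (step 2): P = [6, 7];  Q = [1, 2]
  Insert 5 (step 3): P = [5, 7] / [6];  Q = [1, 2] / [3]
  Insert 9 (step 4): P = [5, 7, 9] / [6];  Q = [1, 2, 4] / [3]
  Insert 8 (step 5): P = [5, 7, 8] / [6, 9];  Q = [1, 2, 4] / [3, 5]
  Insert 3 (step 6): P = [3, 7, 8] / [5, 9] / [6];  Q = [1, 2, 4] / [3, 5] / [6]
  Insert 1 (step 7): P = [1, 7, 8] / [3, 9] / [5] / [6];  Q = [1, 2, 4] / [3, 5] / [6] / [7]
  Insert 4 (step 8): P = [1, 4, 8] / [3, 7] / [5, 9] / [6];  Q = [1, 2, 4] / [3, 5] / [6, 8] / [7]
  Insert 2 (step 9): P = [1, 2, 8] / [3, 4] / [5, 7] / [6, 9];  Q = [1, 2, 4] / [3, 5] / [6, 8] / [7, 9]
Final shape: (3, 2, 2, 2).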